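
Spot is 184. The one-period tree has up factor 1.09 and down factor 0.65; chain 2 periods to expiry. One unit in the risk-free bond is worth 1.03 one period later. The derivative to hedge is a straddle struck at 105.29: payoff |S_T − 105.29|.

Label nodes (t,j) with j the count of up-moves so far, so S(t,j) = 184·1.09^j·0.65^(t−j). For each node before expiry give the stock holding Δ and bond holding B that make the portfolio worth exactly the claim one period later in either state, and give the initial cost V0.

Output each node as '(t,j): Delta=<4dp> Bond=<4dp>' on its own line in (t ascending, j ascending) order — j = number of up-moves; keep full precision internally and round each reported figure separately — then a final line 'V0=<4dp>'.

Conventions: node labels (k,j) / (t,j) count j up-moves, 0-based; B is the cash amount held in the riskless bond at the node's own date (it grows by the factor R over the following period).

(0,0): Delta=0.9099 Bond=-81.7011
(1,0): Delta=-0.0471 Bond=30.2988
(1,1): Delta=1.0000 Bond=-102.2233
V0=85.7198

Under the risk-neutral measure, an up-move has probability p* = (R−d)/(u−d) = 0.8636 and values discount at R = 1.03.
At maturity the claim pays: V(2,0)=27.5500, V(2,1)=25.0740, V(2,2)=113.3204
  t=1,j=0: stock 119.6000 → up 130.3640 (V=25.0740), down 77.7400 (V=27.5500). Price 24.6715; hedge Δ=-0.0471, bond B=30.2988.
  t=1,j=1: stock 200.5600 → up 218.6104 (V=113.3204), down 130.3640 (V=25.0740). Price 98.3367; hedge Δ=1.0000, bond B=-102.2233.
  t=0,j=0: stock 184.0000 → up 200.5600 (V=98.3367), down 119.6000 (V=24.6715). Price 85.7198; hedge Δ=0.9099, bond B=-81.7011.
Check: Δ(0,0)·S0 + B(0,0) = 85.7198 = V0.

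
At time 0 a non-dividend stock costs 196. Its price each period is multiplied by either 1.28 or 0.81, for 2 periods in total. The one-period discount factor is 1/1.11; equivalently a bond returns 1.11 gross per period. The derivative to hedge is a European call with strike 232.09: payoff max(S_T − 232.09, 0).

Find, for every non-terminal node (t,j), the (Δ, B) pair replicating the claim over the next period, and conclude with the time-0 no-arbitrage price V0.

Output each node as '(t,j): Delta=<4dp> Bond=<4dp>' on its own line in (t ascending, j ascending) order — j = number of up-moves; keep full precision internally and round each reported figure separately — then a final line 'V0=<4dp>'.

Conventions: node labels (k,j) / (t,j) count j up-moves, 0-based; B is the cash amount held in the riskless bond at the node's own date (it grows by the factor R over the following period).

The replicating-portfolio and risk-neutral prices coincide; use p* = (1.11−0.81)/(1.28−0.81) = 0.6383 for the latter.
At maturity the claim pays: V(2,0)=0.0000, V(2,1)=0.0000, V(2,2)=89.0364
  t=1,j=0: stock 158.7600 → up 203.2128 (V=0.0000), down 128.5956 (V=0.0000). Price 0.0000; hedge Δ=0.0000, bond B=0.0000.
  t=1,j=1: stock 250.8800 → up 321.1264 (V=89.0364), down 203.2128 (V=0.0000). Price 51.1998; hedge Δ=0.7551, bond B=-138.2394.
  t=0,j=0: stock 196.0000 → up 250.8800 (V=51.1998), down 158.7600 (V=0.0000). Price 29.4421; hedge Δ=0.5558, bond B=-79.4936.
Sanity check at the root: Δ(0,0)·S0 + B(0,0) reproduces V0 = 29.4421.

(0,0): Delta=0.5558 Bond=-79.4936
(1,0): Delta=0.0000 Bond=0.0000
(1,1): Delta=0.7551 Bond=-138.2394
V0=29.4421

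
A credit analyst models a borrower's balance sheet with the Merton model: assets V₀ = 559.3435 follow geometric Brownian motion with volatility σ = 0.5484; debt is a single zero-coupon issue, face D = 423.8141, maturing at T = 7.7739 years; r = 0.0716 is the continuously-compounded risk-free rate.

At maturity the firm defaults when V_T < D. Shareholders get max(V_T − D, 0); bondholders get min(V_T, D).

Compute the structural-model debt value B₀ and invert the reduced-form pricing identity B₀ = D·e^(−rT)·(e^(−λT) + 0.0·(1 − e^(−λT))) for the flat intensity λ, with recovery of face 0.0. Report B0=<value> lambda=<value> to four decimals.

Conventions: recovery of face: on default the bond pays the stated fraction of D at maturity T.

B0=153.5893 lambda=0.0590

Equity is a call on the firm's assets struck at D = 423.8141:
d₁ = [ln(V₀/D) + (r + σ²/2)T] / (σ√T)
   = [ln(559.3435/423.8141) + (0.0716 + 0.5·0.5484²)·7.7739] / (0.5484·√7.7739)
   = [0.277469 + 1.725583] / 1.529033 = 1.310012
d₂ = d₁ − σ√T = 1.310012 − 1.529033 = -0.219022
N(d₁) = 0.904904,  N(d₂) = 0.413317,  e^(−rT) = 0.573148
E₀ = V₀·N(d₁) − D·e^(−rT)·N(d₂)
   = 559.3435·0.904904 − 423.8141·0.573148·0.413317 = 405.754195
B₀ = V₀ − E₀ = 559.3435 − 405.754195 = 153.589305
e^(−λT) = (B₀·e^(rT)/D − 0)/(1 − 0) = (153.5893·1.744750/423.8141 − 0)/1 = 0.63229355
λ = −ln(0.63229355)/7.7739 = 0.058967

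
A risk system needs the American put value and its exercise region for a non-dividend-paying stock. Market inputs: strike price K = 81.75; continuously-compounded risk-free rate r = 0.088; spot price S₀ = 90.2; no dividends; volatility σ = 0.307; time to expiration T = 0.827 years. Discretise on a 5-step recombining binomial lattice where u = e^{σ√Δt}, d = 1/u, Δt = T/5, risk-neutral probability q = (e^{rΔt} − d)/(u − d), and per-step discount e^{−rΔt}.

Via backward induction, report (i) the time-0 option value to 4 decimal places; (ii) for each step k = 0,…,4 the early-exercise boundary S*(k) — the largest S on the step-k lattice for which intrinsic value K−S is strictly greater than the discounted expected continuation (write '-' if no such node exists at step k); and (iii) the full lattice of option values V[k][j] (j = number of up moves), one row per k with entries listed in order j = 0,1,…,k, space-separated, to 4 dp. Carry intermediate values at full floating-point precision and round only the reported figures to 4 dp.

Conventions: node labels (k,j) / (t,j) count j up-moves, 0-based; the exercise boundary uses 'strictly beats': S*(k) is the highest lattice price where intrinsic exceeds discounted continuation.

price = 4.1530
boundary = - - - 62.0205 70.2682
tree:
4.1530
7.2457 1.4970
12.2383 2.9730 0.2160
19.7295 5.8654 0.4637 0.0000
27.0092 11.4818 0.9955 0.0000 0.0000
33.4344 19.7295 2.1372 0.0000 0.0000 0.0000

Δt=0.16540, u=1.13298, d=0.88262, q=0.52739, disc=e^(-rΔt)=0.98555
k=5 terminal: V=max(K-S,0) → 33.4344 19.7295 2.1372 0.0000 0.0000 0.0000
k=4: j=0 S=54.7408 intr=27.0092 cont=25.8279 V=27.0092[EX]; j=1 S=70.2682 intr=11.4818 cont=10.3005 V=11.4818[EX]; j=2 S=90.2000 intr=0.0000 cont=0.9955 V=0.9955[hold]; j=3 S=115.7855 intr=0.0000 cont=0.0000 V=0.0000[hold]; j=4 S=148.6285 intr=0.0000 cont=0.0000 V=0.0000[hold]  S*(4)=70.2682
k=3: j=0 S=62.0205 intr=19.7295 cont=18.5483 V=19.7295[EX]; j=1 S=79.6128 intr=2.1372 cont=5.8654 V=5.8654[hold]; j=2 S=102.1952 intr=0.0000 cont=0.4637 V=0.4637[hold]; j=3 S=131.1832 intr=0.0000 cont=0.0000 V=0.0000[hold]  S*(3)=62.0205
k=2: j=0 S=70.2682 intr=11.4818 cont=12.2383 V=12.2383[hold]; j=1 S=90.2000 intr=0.0000 cont=2.9730 V=2.9730[hold]; j=2 S=115.7855 intr=0.0000 cont=0.2160 V=0.2160[hold]  S*(2)=-
k=1: j=0 S=79.6128 intr=2.1372 cont=7.2457 V=7.2457[hold]; j=1 S=102.1952 intr=0.0000 cont=1.4970 V=1.4970[hold]  S*(1)=-
k=0: j=0 S=90.2000 intr=0.0000 cont=4.1530 V=4.1530[hold]  S*(0)=-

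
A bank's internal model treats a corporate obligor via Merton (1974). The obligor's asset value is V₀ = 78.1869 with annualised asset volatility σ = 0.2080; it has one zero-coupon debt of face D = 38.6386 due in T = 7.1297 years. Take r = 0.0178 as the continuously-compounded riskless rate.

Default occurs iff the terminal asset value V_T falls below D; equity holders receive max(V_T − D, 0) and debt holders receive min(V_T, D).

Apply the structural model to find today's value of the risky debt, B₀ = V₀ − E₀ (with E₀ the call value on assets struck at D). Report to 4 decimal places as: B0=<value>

B0=33.2124

Apply the equity-as-call identities (strike 38.6386, horizon 7.1297 years):
d₁ = [ln(V₀/D) + (r + σ²/2)T] / (σ√T)
   = [ln(78.1869/38.6386) + (0.0178 + 0.5·0.2080²)·7.1297] / (0.2080·√7.1297)
   = [0.704850 + 0.281138] / 0.555391 = 1.775305
d₂ = d₁ − σ√T = 1.775305 − 0.555391 = 1.219914
N(d₁) = 0.962076,  N(d₂) = 0.888751,  e^(−rT) = 0.880814
E₀ = V₀·N(d₁) − D·e^(−rT)·N(d₂)
   = 78.1869·0.962076 − 38.6386·0.880814·0.888751 = 44.974510
B₀ = V₀ − E₀ = 78.1869 − 44.974510 = 33.212390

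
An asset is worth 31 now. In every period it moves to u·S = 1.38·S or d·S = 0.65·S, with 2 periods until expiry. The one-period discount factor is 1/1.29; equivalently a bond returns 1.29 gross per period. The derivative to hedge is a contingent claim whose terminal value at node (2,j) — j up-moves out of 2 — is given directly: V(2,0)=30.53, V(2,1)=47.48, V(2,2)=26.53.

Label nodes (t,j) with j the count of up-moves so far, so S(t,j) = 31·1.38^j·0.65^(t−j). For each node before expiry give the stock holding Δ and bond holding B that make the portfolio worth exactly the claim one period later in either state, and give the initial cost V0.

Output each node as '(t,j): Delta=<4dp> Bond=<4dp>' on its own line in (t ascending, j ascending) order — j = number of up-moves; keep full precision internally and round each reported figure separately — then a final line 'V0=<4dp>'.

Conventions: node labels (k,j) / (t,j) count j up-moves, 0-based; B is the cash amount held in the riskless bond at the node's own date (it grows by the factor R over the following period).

Under the risk-neutral measure, an up-move has probability p* = (R−d)/(u−d) = 0.8767 and values discount at R = 1.29.
Payoffs at expiry: V(2,0)=30.5300, V(2,1)=47.4800, V(2,2)=26.5300
Node (1,0) S=20.1500: V=(p*·47.4800+(1−p*)·30.5300)/1.29=35.1863; Δ=(47.4800−30.5300)/(27.8070−13.0975)=1.1523; B=V−Δ·S=11.9671
Node (1,1) S=42.7800: V=(p*·26.5300+(1−p*)·47.4800)/1.29=22.5681; Δ=(26.5300−47.4800)/(59.0364−27.8070)=-0.6708; B=V−Δ·S=51.2668
Node (0,0) S=31.0000: V=(p*·22.5681+(1−p*)·35.1863)/1.29=18.7006; Δ=(22.5681−35.1863)/(42.7800−20.1500)=-0.5576; B=V−Δ·S=35.9857
As a check, the time-0 holding Δ(0,0)·S0 + B(0,0) comes to 18.7006 — exactly V0.

(0,0): Delta=-0.5576 Bond=35.9857
(1,0): Delta=1.1523 Bond=11.9671
(1,1): Delta=-0.6708 Bond=51.2668
V0=18.7006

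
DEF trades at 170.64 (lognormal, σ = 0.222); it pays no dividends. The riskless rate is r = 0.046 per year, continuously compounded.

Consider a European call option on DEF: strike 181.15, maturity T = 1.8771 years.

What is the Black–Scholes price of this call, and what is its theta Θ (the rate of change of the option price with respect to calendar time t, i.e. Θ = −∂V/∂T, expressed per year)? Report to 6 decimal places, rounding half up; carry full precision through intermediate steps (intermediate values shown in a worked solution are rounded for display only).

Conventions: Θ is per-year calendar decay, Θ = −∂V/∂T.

price = 22.670334
Θ = -8.984071

σ√T = 0.222·√1.8771 = 0.304156
d₁ = (ln(S/K) + (r+σ²/2)T) / (σ√T) = (ln(170.64/181.15) + (0.046+0.222²/2)·1.8771) / 0.304156 = (-0.059769 + 0.132602) / 0.304156 = 0.239458
d₂ = d₁ − σ√T = 0.239458 − 0.304156 = -0.064698
e^{−rT} = 0.917276
N(d₁) = 0.594625,  N(d₂) = 0.474207
Call price V = S·N(d₁) − K·e^{−rT}·N(d₂) = 101.466797 − 78.796463 = 22.670334
φ(d₁) = (1/√(2π))·e^{−d₁²/2} = 0.387667
Θ = −S·φ(d₁)·σ/(2√T) − r·K·e^{−rT}·N(d₂) = −5.359434 − 3.624637 = -8.984071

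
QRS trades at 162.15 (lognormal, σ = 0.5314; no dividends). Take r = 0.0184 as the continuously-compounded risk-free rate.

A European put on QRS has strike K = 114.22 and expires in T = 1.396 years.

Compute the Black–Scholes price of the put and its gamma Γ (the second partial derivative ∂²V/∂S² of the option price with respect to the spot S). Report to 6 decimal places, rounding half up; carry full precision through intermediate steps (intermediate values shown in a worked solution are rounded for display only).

price = 13.880075
Γ = 0.002583

σ√T = 0.5314·√1.396 = 0.627862
d₁ = (ln(S/K) + (r+σ²/2)T) / (σ√T) = (ln(162.15/114.22) + (0.0184+0.5314²/2)·1.396) / 0.627862 = (0.350395 + 0.222792) / 0.627862 = 0.912919
d₂ = d₁ − σ√T = 0.912919 − 0.627862 = 0.285057
e^{−rT} = 0.974641
N(−d₁) = 0.180643,  N(−d₂) = 0.387800
Put price V = K·e^{−rT}·N(−d₂) − S·N(−d₁) = 43.171268 − 29.291194 = 13.880075
φ(d₁) = (1/√(2π))·e^{−d₁²/2} = 0.262987
Γ = φ(d₁) / (S·σ·√T) = 0.002583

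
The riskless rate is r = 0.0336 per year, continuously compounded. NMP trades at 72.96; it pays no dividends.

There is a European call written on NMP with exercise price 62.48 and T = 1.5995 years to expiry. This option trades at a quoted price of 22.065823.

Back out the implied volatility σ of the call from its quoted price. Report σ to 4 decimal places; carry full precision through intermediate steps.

At σ = 0.4309 the Black–Scholes value reproduces the quote:
σ√T = 0.4309·√1.5995 = 0.544965
d₁ = (ln(S/K) + (r+σ²/2)T) / (σ√T) = (ln(72.96/62.48) + (0.0336+0.4309²/2)·1.5995) / 0.544965 = (0.155065 + 0.202237) / 0.544965 = 0.655641
d₂ = d₁ − σ√T = 0.655641 − 0.544965 = 0.110676
e^{−rT} = 0.947675
N(d₁) = 0.743972,  N(d₂) = 0.544063
V = S·N(d₁) − K·e^{−rT}·N(d₂) = 54.280231 − 32.214409 = 22.065823 (the quoted price), and the Black–Scholes price is strictly increasing in σ, so σ is unique

sigma = 0.4309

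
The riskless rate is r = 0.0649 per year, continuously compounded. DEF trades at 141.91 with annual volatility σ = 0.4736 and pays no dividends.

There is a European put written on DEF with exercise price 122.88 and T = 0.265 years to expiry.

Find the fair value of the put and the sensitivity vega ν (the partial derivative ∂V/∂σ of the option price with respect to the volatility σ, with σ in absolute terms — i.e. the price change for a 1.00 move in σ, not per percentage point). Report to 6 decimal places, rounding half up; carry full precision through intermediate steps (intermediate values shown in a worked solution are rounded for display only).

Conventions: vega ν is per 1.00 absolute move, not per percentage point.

σ√T = 0.4736·√0.265 = 0.243801
d₁ = (ln(S/K) + (r+σ²/2)T) / (σ√T) = (ln(141.91/122.88) + (0.0649+0.4736²/2)·0.265) / 0.243801 = (0.143985 + 0.046918) / 0.243801 = 0.783028
d₂ = d₁ − σ√T = 0.783028 − 0.243801 = 0.539227
e^{−rT} = 0.982949
N(−d₁) = 0.216805,  N(−d₂) = 0.294865
Put price V = K·e^{−rT}·N(−d₂) − S·N(−d₁) = 35.615180 − 30.766846 = 4.848335
φ(d₁) = (1/√(2π))·e^{−d₁²/2} = 0.293609
ν = S·φ(d₁)·√T = 21.448943

price = 4.848335
ν = 21.448943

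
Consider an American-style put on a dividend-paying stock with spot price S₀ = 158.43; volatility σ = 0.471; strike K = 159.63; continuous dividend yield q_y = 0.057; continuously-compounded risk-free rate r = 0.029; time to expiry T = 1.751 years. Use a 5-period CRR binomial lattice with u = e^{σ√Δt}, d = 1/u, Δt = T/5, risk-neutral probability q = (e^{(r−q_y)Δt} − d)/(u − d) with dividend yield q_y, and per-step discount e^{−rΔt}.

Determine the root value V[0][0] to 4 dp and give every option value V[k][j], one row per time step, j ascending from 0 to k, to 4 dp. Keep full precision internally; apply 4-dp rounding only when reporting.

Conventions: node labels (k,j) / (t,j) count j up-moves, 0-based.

price = 42.2226
tree:
42.2226
56.4603 23.0695
73.0995 34.2520 7.7771
90.9724 49.5520 13.3952 0.0000
107.6736 69.0828 23.0718 0.0000 0.0000
120.3122 90.9724 39.7387 0.0000 0.0000 0.0000

params: Δt=0.35020 u=1.32145 d=0.75675 q=0.41349 e^(-rΔt)=0.98990
t_5 payoffs: 120.3122 90.9724 39.7387 0.0000 0.0000 0.0000
k=4: node(4,0) S=51.9564 payoff=107.6736 vs cont=107.0875 → 107.6736 [stop]  node(4,1) S=90.7274 payoff=68.9026 vs cont=69.0828 → 69.0828 [wait]  node(4,2) S=158.4300 payoff=1.2000 vs cont=23.0718 → 23.0718 [wait]  node(4,3) S=276.6538 payoff=0.0000 vs cont=0.0000 → 0.0000 [wait]  node(4,4) S=483.0986 payoff=0.0000 vs cont=0.0000 → 0.0000 [wait]
k=3: node(3,0) S=68.6576 payoff=90.9724 vs cont=90.7901 → 90.9724 [stop]  node(3,1) S=119.8913 payoff=39.7387 vs cont=49.5520 → 49.5520 [wait]  node(3,2) S=209.3568 payoff=0.0000 vs cont=13.3952 → 13.3952 [wait]  node(3,3) S=365.5831 payoff=0.0000 vs cont=0.0000 → 0.0000 [wait]
k=2: node(2,0) S=90.7274 payoff=68.9026 vs cont=73.0995 → 73.0995 [wait]  node(2,1) S=158.4300 payoff=1.2000 vs cont=34.2520 → 34.2520 [wait]  node(2,2) S=276.6538 payoff=0.0000 vs cont=7.7771 → 7.7771 [wait]
k=1: node(1,0) S=119.8913 payoff=39.7387 vs cont=56.4603 → 56.4603 [wait]  node(1,1) S=209.3568 payoff=0.0000 vs cont=23.0695 → 23.0695 [wait]
k=0: node(0,0) S=158.4300 payoff=1.2000 vs cont=42.2226 → 42.2226 [wait]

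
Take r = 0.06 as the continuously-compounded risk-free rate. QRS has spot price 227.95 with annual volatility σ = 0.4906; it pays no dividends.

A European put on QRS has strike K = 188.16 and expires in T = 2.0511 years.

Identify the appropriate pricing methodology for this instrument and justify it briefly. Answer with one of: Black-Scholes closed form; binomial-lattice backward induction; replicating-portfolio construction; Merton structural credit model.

framework: Black-Scholes closed form

Key observation: the strike-188.16 put on QRS is European-exercise on a continuously-modelled lognormal underlying, so its value is a single closed-form evaluation.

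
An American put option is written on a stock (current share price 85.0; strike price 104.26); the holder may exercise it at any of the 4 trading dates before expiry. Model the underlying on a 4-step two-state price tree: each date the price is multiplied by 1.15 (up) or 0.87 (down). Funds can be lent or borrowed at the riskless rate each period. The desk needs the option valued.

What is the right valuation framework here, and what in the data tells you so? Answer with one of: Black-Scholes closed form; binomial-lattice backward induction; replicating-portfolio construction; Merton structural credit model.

framework: binomial-lattice backward induction

Key observation: with exercise allowed before expiry on a discrete up/down model (4 steps from spot 85), the strike-104.26 put's value must be rolled back through the tree testing early exercise at each node.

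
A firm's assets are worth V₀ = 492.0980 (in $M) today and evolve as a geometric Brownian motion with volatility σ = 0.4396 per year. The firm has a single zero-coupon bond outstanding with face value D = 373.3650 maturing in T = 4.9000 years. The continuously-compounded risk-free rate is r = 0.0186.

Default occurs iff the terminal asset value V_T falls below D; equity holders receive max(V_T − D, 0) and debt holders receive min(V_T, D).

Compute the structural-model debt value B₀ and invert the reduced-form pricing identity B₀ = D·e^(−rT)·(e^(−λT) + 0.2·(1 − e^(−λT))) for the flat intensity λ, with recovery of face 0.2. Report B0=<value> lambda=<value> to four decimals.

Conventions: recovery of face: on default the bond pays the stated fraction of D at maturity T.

B0=250.9811 lambda=0.0816

Apply the equity-as-call identities (strike 373.3650, horizon 4.9000 years):
d₁ = [ln(V₀/D) + (r + σ²/2)T] / (σ√T)
   = [ln(492.0980/373.3650) + (0.0186 + 0.5·0.4396²)·4.9000] / (0.4396·√4.9000)
   = [0.276121 + 0.564598] / 0.973096 = 0.863963
d₂ = d₁ − σ√T = 0.863963 − 0.973096 = -0.109133
N(d₁) = 0.806196,  N(d₂) = 0.456549,  e^(−rT) = 0.912890
E₀ = V₀·N(d₁) − D·e^(−rT)·N(d₂)
   = 492.0980·0.806196 − 373.3650·0.912890·0.456549 = 241.116887
B₀ = V₀ − E₀ = 492.0980 − 241.116887 = 250.981113
e^(−λT) = (B₀·e^(rT)/D − 0.2)/(1 − 0.2) = (250.9811·1.095422/373.3650 − 0.2)/0.8 = 0.67044751
λ = −ln(0.67044751)/4.9000 = 0.081594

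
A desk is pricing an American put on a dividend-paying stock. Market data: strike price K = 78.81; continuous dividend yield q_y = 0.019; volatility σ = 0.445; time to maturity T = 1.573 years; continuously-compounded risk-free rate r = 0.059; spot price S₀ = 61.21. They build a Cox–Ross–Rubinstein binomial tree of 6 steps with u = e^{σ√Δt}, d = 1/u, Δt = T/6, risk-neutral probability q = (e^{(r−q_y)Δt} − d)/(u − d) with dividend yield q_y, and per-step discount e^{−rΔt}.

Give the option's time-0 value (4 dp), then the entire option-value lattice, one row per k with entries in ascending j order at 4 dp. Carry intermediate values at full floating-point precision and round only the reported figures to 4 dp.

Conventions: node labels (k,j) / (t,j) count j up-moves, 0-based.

price = 23.2085
tree:
23.2085
31.0101 15.0522
40.0026 21.7513 7.8854
47.9099 30.2301 12.7710 2.5554
54.2059 40.0026 20.0520 4.8619 0.0000
59.2192 47.9099 30.0719 9.2504 0.0000 0.0000
63.2109 54.2059 40.0026 17.6000 0.0000 0.0000 0.0000

Δt=0.26217  u=1.25590  d=0.79624  q=0.46622  discount=0.98465
step 6 (expiry): payoffs max(K−S,0) = 63.2109 54.2059 40.0026 17.6000 0.0000 0.0000 0.0000
k=5: (k=5,j=0): S=19.5908, K−S=59.2192, hold=58.1069 ⇒ V=59.2192 exercise | (k=5,j=1): S=30.9001, K−S=47.9099, hold=46.8537 ⇒ V=47.9099 exercise | (k=5,j=2): S=48.7381, K−S=30.0719, hold=29.1044 ⇒ V=30.0719 exercise | (k=5,j=3): S=76.8734, K−S=1.9366, hold=9.2504 ⇒ V=9.2504 continue | (k=5,j=4): S=121.2507, K−S=0.0000, hold=0.0000 ⇒ V=0.0000 continue | (k=5,j=5): S=191.2459, K−S=0.0000, hold=0.0000 ⇒ V=0.0000 continue
k=4: (k=4,j=0): S=24.6041, K−S=54.2059, hold=53.1186 ⇒ V=54.2059 exercise | (k=4,j=1): S=38.8074, K−S=40.0026, hold=38.9858 ⇒ V=40.0026 exercise | (k=4,j=2): S=61.2100, K−S=17.6000, hold=20.0520 ⇒ V=20.0520 continue | (k=4,j=3): S=96.5451, K−S=0.0000, hold=4.8619 ⇒ V=4.8619 continue | (k=4,j=4): S=152.2783, K−S=0.0000, hold=0.0000 ⇒ V=0.0000 continue
k=3: (k=3,j=0): S=30.9001, K−S=47.9099, hold=46.8537 ⇒ V=47.9099 exercise | (k=3,j=1): S=48.7381, K−S=30.0719, hold=30.2301 ⇒ V=30.2301 continue | (k=3,j=2): S=76.8734, K−S=1.9366, hold=12.7710 ⇒ V=12.7710 continue | (k=3,j=3): S=121.2507, K−S=0.0000, hold=2.5554 ⇒ V=2.5554 continue
k=2: (k=2,j=0): S=38.8074, K−S=40.0026, hold=39.0584 ⇒ V=40.0026 exercise | (k=2,j=1): S=61.2100, K−S=17.6000, hold=21.7513 ⇒ V=21.7513 continue | (k=2,j=2): S=96.5451, K−S=0.0000, hold=7.8854 ⇒ V=7.8854 continue
k=1: (k=1,j=0): S=48.7381, K−S=30.0719, hold=31.0101 ⇒ V=31.0101 continue | (k=1,j=1): S=76.8734, K−S=1.9366, hold=15.0522 ⇒ V=15.0522 continue
k=0: (k=0,j=0): S=61.2100, K−S=17.6000, hold=23.2085 ⇒ V=23.2085 continue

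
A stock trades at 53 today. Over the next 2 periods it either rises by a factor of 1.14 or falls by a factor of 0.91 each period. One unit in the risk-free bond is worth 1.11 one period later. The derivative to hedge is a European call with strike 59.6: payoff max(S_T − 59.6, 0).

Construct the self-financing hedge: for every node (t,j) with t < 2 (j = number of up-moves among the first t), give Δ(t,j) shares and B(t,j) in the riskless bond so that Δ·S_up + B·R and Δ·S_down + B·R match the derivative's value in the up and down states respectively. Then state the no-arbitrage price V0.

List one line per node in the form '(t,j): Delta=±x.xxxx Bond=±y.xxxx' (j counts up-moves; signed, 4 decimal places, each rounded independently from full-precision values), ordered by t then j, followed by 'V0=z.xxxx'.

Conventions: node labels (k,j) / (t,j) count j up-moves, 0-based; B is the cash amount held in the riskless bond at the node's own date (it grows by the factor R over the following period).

(0,0): Delta=0.5963 Bond=-25.9097
(1,0): Delta=0.0000 Bond=0.0000
(1,1): Delta=0.6677 Bond=-33.0737
V0=5.6944

Since d<R<u, set p* = (R−d)/(u−d) = 0.8696; price each node as the discounted p*-expectation of its children.
Terminal payoffs: V(2,0)=0.0000, V(2,1)=0.0000, V(2,2)=9.2788
  t=1,j=0: stock 48.2300 → up 54.9822 (V=0.0000), down 43.8893 (V=0.0000). Price 0.0000; hedge Δ=0.0000, bond B=0.0000.
  t=1,j=1: stock 60.4200 → up 68.8788 (V=9.2788), down 54.9822 (V=0.0000). Price 7.2689; hedge Δ=0.6677, bond B=-33.0737.
  t=0,j=0: stock 53.0000 → up 60.4200 (V=7.2689), down 48.2300 (V=0.0000). Price 5.6944; hedge Δ=0.5963, bond B=-25.9097.
Check: Δ(0,0)·S0 + B(0,0) = 5.6944 = V0.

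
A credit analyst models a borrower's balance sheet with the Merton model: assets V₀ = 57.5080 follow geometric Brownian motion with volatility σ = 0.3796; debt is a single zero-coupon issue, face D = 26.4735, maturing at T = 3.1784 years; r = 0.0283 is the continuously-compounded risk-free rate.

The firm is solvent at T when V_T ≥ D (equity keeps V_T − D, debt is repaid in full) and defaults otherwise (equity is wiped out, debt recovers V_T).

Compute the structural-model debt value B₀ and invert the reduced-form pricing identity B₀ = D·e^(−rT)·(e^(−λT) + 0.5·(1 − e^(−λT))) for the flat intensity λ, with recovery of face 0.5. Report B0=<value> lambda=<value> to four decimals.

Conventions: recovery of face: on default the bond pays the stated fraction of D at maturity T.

B0=23.0415 lambda=0.0316

Apply the equity-as-call identities (strike 26.4735, horizon 3.1784 years):
d₁ = [ln(V₀/D) + (r + σ²/2)T] / (σ√T)
   = [ln(57.5080/26.4735) + (0.0283 + 0.5·0.3796²)·3.1784] / (0.3796·√3.1784)
   = [0.775780 + 0.318946] / 0.676753 = 1.617614
d₂ = d₁ − σ√T = 1.617614 − 0.676753 = 0.940861
N(d₁) = 0.947127,  N(d₂) = 0.826612,  e^(−rT) = 0.913978
E₀ = V₀·N(d₁) − D·e^(−rT)·N(d₂)
   = 57.5080·0.947127 − 26.4735·0.913978·0.826612 = 34.466521
B₀ = V₀ − E₀ = 57.5080 − 34.466521 = 23.041479
e^(−λT) = (B₀·e^(rT)/D − 0.5)/(1 − 0.5) = (23.0415·1.094118/26.4735 − 0.5)/0.5 = 0.90455542
λ = −ln(0.90455542)/3.1784 = 0.031560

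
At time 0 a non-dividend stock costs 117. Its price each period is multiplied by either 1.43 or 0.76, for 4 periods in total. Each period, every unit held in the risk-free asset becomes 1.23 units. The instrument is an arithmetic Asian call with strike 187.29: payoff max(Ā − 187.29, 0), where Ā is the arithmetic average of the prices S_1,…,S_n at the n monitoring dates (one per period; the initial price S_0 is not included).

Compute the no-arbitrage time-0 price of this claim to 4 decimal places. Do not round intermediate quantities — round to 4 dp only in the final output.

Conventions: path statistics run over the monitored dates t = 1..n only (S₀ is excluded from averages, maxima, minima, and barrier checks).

price = 16.9664

Risk-neutral up-probability p* = (R−d)/(u−d) = (1.23−0.76)/(1.43−0.76) = 0.7015; the claim prices as the p*-weighted sum of path payoffs discounted by R^4.
Enumerate all 2^4 = 16 price paths (U = up ×1.43, D = down ×0.76); each path with k up-moves has probability p*^k·(1−p*)^(4−k).
DDDD: Ā=61.7233, payoff=0.0000, prob=0.007940
UDDD: Ā=116.1372, payoff=0.0000, prob=0.018659
DUDD: Ā=96.5397, payoff=0.0000, prob=0.018659
UUDD: Ā=181.6471, payoff=0.0000, prob=0.043849
DDUD: Ā=81.6456, payoff=0.0000, prob=0.018659
UDUD: Ā=153.6227, payoff=0.0000, prob=0.043849
DUUD: Ā=134.0252, payoff=0.0000, prob=0.043849
UUUD: Ā=252.1790, payoff=64.8890, prob=0.103044
DDDU: Ā=70.3261, payoff=0.0000, prob=0.018659
UDDU: Ā=132.3241, payoff=0.0000, prob=0.043849
DUDU: Ā=112.7266, payoff=0.0000, prob=0.043849
UUDU: Ā=212.1041, payoff=24.8141, prob=0.103044
DDUU: Ā=97.8325, payoff=0.0000, prob=0.043849
UDUU: Ā=184.0796, payoff=0.0000, prob=0.103044
DUUU: Ā=164.4821, payoff=0.0000, prob=0.103044
UUUU: Ā=309.4861, payoff=122.1961, prob=0.242154
Price = Σ prob·payoff / R^4 = 38.833724 / 2.288866 = 16.9664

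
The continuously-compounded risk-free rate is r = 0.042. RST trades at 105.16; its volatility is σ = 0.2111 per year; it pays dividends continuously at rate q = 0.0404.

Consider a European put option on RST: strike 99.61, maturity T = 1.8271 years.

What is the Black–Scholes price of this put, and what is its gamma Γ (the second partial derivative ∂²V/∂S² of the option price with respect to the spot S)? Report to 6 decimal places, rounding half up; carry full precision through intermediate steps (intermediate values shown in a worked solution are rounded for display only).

price = 8.275037
Γ = 0.011644

σ√T = 0.2111·√1.8271 = 0.285344
d₁ = (ln(S/K) + (r−q+σ²/2)T) / (σ√T) = (ln(105.16/99.61) + (0.042−0.0404+0.2111²/2)·1.8271) / 0.285344 = (0.054220 + 0.043634) / 0.285344 = 0.342935
d₂ = d₁ − σ√T = 0.342935 − 0.285344 = 0.057590
e^{−rT} = 0.926132
e^{−qT} = 0.928844
N(−d₁) = 0.365824,  N(−d₂) = 0.477037
Put price V = K·e^{−rT}·N(−d₂) − S·e^{−qT}·N(−d₁) = 44.007679 − 35.732642 = 8.275037
φ(d₁) = (1/√(2π))·e^{−d₁²/2} = 0.376160
Γ = e^{−qT}·φ(d₁) / (S·σ·√T) = 0.011644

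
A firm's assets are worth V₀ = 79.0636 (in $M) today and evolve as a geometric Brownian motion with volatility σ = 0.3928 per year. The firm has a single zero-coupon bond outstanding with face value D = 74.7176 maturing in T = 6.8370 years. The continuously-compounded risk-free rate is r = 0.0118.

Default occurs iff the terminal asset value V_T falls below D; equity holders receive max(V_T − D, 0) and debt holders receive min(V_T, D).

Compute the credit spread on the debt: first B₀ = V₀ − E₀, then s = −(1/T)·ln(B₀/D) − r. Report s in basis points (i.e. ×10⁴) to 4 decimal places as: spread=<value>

spread=632.7249

Work the structural quantities from V₀ = 79.0636 against face 74.7176:
d₁ = [ln(V₀/D) + (r + σ²/2)T] / (σ√T)
   = [ln(79.0636/74.7176) + (0.0118 + 0.5·0.3928²)·6.8370] / (0.3928·√6.8370)
   = [0.056537 + 0.608123] / 1.027080 = 0.647136
d₂ = d₁ − σ√T = 0.647136 − 1.027080 = -0.379944
N(d₁) = 0.741228,  N(d₂) = 0.351993,  e^(−rT) = 0.922492
E₀ = V₀·N(d₁) − D·e^(−rT)·N(d₂)
   = 79.0636·0.741228 − 74.7176·0.922492·0.351993 = 34.342517
B₀ = V₀ − E₀ = 79.0636 − 34.342517 = 44.721083
spread = −(1/T)·ln(B₀/D) − r = −(1/6.8370)·ln(44.721083/74.7176) − 0.0118 = 0.06327249
in basis points: 0.06327249 × 10⁴ = 632.7249 bp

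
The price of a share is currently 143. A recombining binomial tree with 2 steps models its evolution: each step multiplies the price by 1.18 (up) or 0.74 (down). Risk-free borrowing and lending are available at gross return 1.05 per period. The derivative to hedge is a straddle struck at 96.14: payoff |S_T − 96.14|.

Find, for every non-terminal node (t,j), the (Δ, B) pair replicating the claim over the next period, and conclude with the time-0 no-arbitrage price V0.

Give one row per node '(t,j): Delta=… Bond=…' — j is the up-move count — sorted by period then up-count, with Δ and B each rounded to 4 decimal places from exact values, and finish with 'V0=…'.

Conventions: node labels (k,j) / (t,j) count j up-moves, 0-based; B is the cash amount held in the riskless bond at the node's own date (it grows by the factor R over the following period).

(0,0): Delta=0.8405 Bond=-61.5687
(1,0): Delta=0.2340 Bond=-0.4659
(1,1): Delta=1.0000 Bond=-91.5619
V0=58.6222

Arbitrage-free pricing uses the up-move probability p* = (R−d)/(u−d) = 0.7045, discounting each step at R = 1.05.
Expiry values: V(2,0)=17.8332, V(2,1)=28.7276, V(2,2)=102.9732
(1,0): S=105.8200. Δ = (V_up−V_dn)/(S_up−S_dn) = (28.7276−17.8332)/(124.8676−78.3068) = 0.2340. V = [p*·28.7276 + (1−p*)·17.8332]/1.05 = 24.2941. B = V − Δ·S = -0.4659.
(1,1): S=168.7400. Δ = (V_up−V_dn)/(S_up−S_dn) = (102.9732−28.7276)/(199.1132−124.8676) = 1.0000. V = [p*·102.9732 + (1−p*)·28.7276]/1.05 = 77.1781. B = V − Δ·S = -91.5619.
(0,0): S=143.0000. Δ = (V_up−V_dn)/(S_up−S_dn) = (77.1781−24.2941)/(168.7400−105.8200) = 0.8405. V = [p*·77.1781 + (1−p*)·24.2941]/1.05 = 58.6222. B = V − Δ·S = -61.5687.
Verification: the root portfolio costs Δ(0,0)·S0 + B(0,0) = 58.6222, matching V0.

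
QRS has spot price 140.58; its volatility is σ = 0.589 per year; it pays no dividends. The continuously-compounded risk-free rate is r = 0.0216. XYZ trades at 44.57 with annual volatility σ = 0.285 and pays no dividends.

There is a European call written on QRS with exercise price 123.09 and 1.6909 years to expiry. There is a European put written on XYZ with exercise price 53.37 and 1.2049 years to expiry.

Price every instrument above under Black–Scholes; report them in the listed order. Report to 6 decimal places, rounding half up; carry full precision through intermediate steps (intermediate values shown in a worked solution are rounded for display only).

price(QRS call K=123.09) = 50.506856
price(XYZ put K=53.37) = 10.422857

[QRS call K=123.09]
σ√T = 0.589·√1.6909 = 0.765904
d₁ = (ln(S/K) + (r+σ²/2)T) / (σ√T) = (ln(140.58/123.09) + (0.0216+0.589²/2)·1.6909) / 0.765904 = (0.132861 + 0.329828) / 0.765904 = 0.604108
d₂ = d₁ − σ√T = 0.604108 − 0.765904 = -0.161796
e^{−rT} = 0.964135
N(d₁) = 0.727114,  N(d₂) = 0.435733
price = S·N(d₁) − K·e^{−rT}·N(d₂) = 102.217702 − 51.710846 = 50.506856
[XYZ put K=53.37]
σ√T = 0.285·√1.2049 = 0.312839
d₁ = (ln(S/K) + (r+σ²/2)T) / (σ√T) = (ln(44.57/53.37) + (0.0216+0.285²/2)·1.2049) / 0.312839 = (-0.180188 + 0.074960) / 0.312839 = -0.336365
d₂ = d₁ − σ√T = -0.336365 − 0.312839 = -0.649204
e^{−rT} = 0.974310
N(−d₁) = 0.631702,  N(−d₂) = 0.741897
price = K·e^{−rT}·N(−d₂) − S·N(−d₁) = 38.577823 − 28.154966 = 10.422857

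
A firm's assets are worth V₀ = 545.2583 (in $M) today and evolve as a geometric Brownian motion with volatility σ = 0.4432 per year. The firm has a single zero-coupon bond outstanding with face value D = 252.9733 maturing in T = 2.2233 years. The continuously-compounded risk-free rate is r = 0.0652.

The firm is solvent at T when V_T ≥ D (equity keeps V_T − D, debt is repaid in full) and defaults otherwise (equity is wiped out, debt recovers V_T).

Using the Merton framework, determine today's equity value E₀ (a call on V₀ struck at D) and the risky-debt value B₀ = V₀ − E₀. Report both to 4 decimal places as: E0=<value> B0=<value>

E0=334.8112 B0=210.4471

With assets at 545.2583 and a single debt payment of 252.9733 at 2.2233 years:
d₁ = [ln(V₀/D) + (r + σ²/2)T] / (σ√T)
   = [ln(545.2583/252.9733) + (0.0652 + 0.5·0.4432²)·2.2233] / (0.4432·√2.2233)
   = [0.767976 + 0.363316] / 0.660844 = 1.711890
d₂ = d₁ − σ√T = 1.711890 − 0.660844 = 1.051047
N(d₁) = 0.956542,  N(d₂) = 0.853381,  e^(−rT) = 0.865058
E₀ = V₀·N(d₁) − D·e^(−rT)·N(d₂)
   = 545.2583·0.956542 − 252.9733·0.865058·0.853381 = 334.811242
B₀ = V₀ − E₀ = 545.2583 − 334.811242 = 210.447058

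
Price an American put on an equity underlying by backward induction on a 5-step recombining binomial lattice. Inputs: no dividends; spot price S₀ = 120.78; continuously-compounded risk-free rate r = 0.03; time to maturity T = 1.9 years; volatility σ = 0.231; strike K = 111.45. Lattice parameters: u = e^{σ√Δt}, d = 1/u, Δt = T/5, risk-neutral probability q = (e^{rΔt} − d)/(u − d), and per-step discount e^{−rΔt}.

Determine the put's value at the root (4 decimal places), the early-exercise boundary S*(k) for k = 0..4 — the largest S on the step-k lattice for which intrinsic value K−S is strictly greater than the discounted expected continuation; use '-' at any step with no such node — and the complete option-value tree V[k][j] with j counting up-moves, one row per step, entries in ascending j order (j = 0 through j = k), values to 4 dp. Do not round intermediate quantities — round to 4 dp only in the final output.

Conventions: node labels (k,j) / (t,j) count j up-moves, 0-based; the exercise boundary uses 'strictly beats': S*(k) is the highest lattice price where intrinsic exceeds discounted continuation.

price = 8.6367
boundary = - - - 78.7893 90.8468
tree:
8.6367
13.9672 3.5993
21.8483 6.5466 0.7873
32.6607 11.7287 1.6075 0.0000
43.1180 20.6032 3.2819 0.0000 0.0000
52.1873 32.6607 6.7004 0.0000 0.0000 0.0000

params: Δt=0.38000 u=1.15304 d=0.86728 q=0.50458 e^(-rΔt)=0.98866
t_5 payoffs: 52.1873 32.6607 6.7004 0.0000 0.0000 0.0000
t_4: node(4,0) S=68.3320 payoff=43.1180 vs cont=41.8546 → 43.1180 [stop]  node(4,1) S=90.8468 payoff=20.6032 vs cont=19.3399 → 20.6032 [stop]  node(4,2) S=120.7800 payoff=0.0000 vs cont=3.2819 → 3.2819 [wait]  node(4,3) S=160.5759 payoff=0.0000 vs cont=0.0000 → 0.0000 [wait]  node(4,4) S=213.4841 payoff=0.0000 vs cont=0.0000 → 0.0000 [wait]  ⇒ S*(4)=90.8468
t_3: node(3,0) S=78.7893 payoff=32.6607 vs cont=31.3974 → 32.6607 [stop]  node(3,1) S=104.7496 payoff=6.7004 vs cont=11.7287 → 11.7287 [wait]  node(3,2) S=139.2636 payoff=0.0000 vs cont=1.6075 → 1.6075 [wait]  node(3,3) S=185.1497 payoff=0.0000 vs cont=0.0000 → 0.0000 [wait]  ⇒ S*(3)=78.7893
t_2: node(2,0) S=90.8468 payoff=20.6032 vs cont=21.8483 → 21.8483 [wait]  node(2,1) S=120.7800 payoff=0.0000 vs cont=6.5466 → 6.5466 [wait]  node(2,2) S=160.5759 payoff=0.0000 vs cont=0.7873 → 0.7873 [wait]  ⇒ S*(2)=-
t_1: node(1,0) S=104.7496 payoff=6.7004 vs cont=13.9672 → 13.9672 [wait]  node(1,1) S=139.2636 payoff=0.0000 vs cont=3.5993 → 3.5993 [wait]  ⇒ S*(1)=-
t_0: node(0,0) S=120.7800 payoff=0.0000 vs cont=8.6367 → 8.6367 [wait]  ⇒ S*(0)=-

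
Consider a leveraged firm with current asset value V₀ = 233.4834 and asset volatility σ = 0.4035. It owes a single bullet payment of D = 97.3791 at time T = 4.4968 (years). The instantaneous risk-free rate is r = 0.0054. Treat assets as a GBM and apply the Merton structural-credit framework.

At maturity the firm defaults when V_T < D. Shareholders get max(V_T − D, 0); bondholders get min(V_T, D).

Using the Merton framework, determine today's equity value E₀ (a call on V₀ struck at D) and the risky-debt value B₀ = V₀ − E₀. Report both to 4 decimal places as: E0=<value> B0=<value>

E0=147.5285 B0=85.9549

With assets at 233.4834 and a single debt payment of 97.3791 at 4.4968 years:
d₁ = [ln(V₀/D) + (r + σ²/2)T] / (σ√T)
   = [ln(233.4834/97.3791) + (0.0054 + 0.5·0.4035²)·4.4968] / (0.4035·√4.4968)
   = [0.874499 + 0.390350] / 0.855648 = 1.478235
d₂ = d₁ − σ√T = 1.478235 − 0.855648 = 0.622586
N(d₁) = 0.930328,  N(d₂) = 0.733222,  e^(−rT) = 0.976010
E₀ = V₀·N(d₁) − D·e^(−rT)·N(d₂)
   = 233.4834·0.930328 − 97.3791·0.976010·0.733222 = 147.528469
B₀ = V₀ − E₀ = 233.4834 − 147.528469 = 85.954931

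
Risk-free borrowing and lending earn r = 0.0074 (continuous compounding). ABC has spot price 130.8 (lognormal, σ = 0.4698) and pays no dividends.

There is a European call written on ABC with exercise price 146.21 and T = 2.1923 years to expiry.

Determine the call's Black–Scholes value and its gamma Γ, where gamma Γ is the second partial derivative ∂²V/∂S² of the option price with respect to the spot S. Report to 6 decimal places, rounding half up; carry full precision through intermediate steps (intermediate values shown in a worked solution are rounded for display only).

σ√T = 0.4698·√2.1923 = 0.695605
d₁ = (ln(S/K) + (r+σ²/2)T) / (σ√T) = (ln(130.8/146.21) + (0.0074+0.4698²/2)·2.1923) / 0.695605 = (-0.111375 + 0.258157) / 0.695605 = 0.211013
d₂ = d₁ − σ√T = 0.211013 − 0.695605 = -0.484592
e^{−rT} = 0.983908
N(d₁) = 0.583562,  N(d₂) = 0.313983
Call price V = S·N(d₁) − K·e^{−rT}·N(d₂) = 76.329852 − 45.168681 = 31.161171
φ(d₁) = (1/√(2π))·e^{−d₁²/2} = 0.390159
Γ = φ(d₁) / (S·σ·√T) = 0.004288

price = 31.161171
Γ = 0.004288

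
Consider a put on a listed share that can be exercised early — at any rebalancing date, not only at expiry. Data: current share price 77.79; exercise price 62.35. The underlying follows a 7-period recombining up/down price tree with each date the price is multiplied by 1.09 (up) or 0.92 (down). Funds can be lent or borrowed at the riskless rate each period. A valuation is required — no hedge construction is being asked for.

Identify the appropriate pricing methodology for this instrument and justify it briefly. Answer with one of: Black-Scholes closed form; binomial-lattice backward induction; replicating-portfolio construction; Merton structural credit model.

framework: binomial-lattice backward induction

Key observation: an American put (K = 62.35, S₀ = 77.79) on a 7-date tree has no closed form — the optimal stopping decision is embedded and must be resolved recursively from expiry.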